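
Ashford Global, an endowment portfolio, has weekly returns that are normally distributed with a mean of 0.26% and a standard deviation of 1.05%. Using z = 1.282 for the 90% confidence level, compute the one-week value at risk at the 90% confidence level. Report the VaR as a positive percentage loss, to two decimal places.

VaR (as % loss) = −(μ − z·σ) = −(0.26% − 1.282 × 1.05%) = −(-1.0861%) = 1.0861%

1.09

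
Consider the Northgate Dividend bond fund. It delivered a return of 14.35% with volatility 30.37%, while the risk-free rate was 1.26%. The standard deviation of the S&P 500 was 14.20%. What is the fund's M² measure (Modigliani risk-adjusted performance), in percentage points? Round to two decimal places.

7.38

Sharpe = (Rp − Rf) / σp = (14.35% − 1.26%) / 30.37% = 0.4310
M² = Rf + Sharpe × σm = 1.26% + 0.4310 × 14.20% = 7.3802%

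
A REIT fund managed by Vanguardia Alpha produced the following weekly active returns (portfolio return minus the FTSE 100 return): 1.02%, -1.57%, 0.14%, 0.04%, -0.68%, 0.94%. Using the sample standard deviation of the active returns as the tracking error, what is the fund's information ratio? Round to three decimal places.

-0.019

r̄ = (1.02 − 1.57 + 0.14 + 0.04 − 0.68 + 0.94) / 6 = -0.110 / 6 = -0.0183%
Σ(r − r̄)² = (1.02 − (-0.0183))² + (-1.57 − (-0.0183))² + (0.14 − (-0.0183))² + … = 4.8705
σ = √[4.8705 / 5] = 0.9870%
IR = r̄ / tracking error = -0.0183 / 0.9870 = -0.0185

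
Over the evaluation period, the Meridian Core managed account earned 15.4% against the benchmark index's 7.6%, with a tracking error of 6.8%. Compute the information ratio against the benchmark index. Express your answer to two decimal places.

IR = (Rp − Rb) / TE = (15.4% − 7.6%) / 6.8% = 7.80% / 6.8% = 1.1471

1.15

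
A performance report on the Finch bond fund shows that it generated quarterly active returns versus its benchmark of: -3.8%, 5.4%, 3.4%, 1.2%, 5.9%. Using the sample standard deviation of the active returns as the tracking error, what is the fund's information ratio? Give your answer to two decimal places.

r̄ = (-3.8 + 5.4 + 3.4 + 1.2 + 5.9) / 5 = 12.10 / 5 = 2.4200%
Sample σ = √[Σ(r − r̄)² / 4] = √[62.1280 / 4] = √15.5320 = 3.9411%
IR = r̄ / tracking error = 2.4200 / 3.9411 = 0.6140

0.61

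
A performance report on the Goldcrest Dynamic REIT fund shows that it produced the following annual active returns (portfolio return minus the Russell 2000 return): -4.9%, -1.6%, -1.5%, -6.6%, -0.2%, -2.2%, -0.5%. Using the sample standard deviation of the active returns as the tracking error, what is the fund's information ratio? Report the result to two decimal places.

-1.05

Mean return r̄ = -17.50 / 7 = -2.5000%
Sample σ = √[Σ(r − r̄)² / 6] = √[33.7600 / 6] = √5.6267 = 2.3721%
IR = r̄ / tracking error = -2.5000 / 2.3721 = -1.0539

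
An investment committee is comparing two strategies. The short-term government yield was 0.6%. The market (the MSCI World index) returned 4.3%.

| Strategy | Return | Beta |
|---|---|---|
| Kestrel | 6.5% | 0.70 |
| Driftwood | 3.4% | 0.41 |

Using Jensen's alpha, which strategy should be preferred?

Kestrel: α = 6.5% − [0.6% + 0.70 × (4.3% − 0.6%)] = 3.310
Driftwood: α = 3.4% − [0.6% + 0.41 × (4.3% − 0.6%)] = 1.283
Highest: Kestrel (3.310).

Kestrel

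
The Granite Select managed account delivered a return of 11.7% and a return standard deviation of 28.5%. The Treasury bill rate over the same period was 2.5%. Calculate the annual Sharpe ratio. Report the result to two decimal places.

Sharpe = (Rp − Rf) / σp = (11.7% − 2.5%) / 28.5% = 9.20% / 28.5% = 0.3228

0.32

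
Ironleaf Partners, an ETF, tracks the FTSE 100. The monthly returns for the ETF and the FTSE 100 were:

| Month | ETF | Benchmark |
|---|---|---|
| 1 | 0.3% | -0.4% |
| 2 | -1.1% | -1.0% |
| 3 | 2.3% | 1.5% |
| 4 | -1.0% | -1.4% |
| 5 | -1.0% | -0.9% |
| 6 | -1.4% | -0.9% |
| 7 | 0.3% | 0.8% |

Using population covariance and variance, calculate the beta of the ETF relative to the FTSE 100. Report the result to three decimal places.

r̄p = -0.2286%,  r̄m = -0.3286%
Cov = Σ(rp − r̄p)(rm − r̄m) / 7 = 1.1006
Var(rm) = Σ(rm − r̄m)² / 7 = 0.9820
β = Cov / Var = 1.1006 / 0.9820 = 1.1208

1.121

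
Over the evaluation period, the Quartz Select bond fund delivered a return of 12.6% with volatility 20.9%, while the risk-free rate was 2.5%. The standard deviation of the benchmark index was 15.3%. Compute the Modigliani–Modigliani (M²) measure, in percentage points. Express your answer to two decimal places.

9.89

Sharpe = (Rp − Rf) / σp = (12.6% − 2.5%) / 20.9% = 0.4833
M² = Rf + Sharpe × σm = 2.5% + 0.4833 × 15.3% = 9.8945%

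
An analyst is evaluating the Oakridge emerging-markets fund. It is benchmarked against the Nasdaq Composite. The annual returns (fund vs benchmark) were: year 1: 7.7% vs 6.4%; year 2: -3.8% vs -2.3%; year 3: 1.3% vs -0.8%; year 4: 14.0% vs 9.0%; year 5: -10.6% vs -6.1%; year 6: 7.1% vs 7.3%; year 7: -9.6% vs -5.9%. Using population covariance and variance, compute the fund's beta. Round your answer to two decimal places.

1.43

r̄p = 0.8714%,  r̄m = 1.0857%
Cov = Σ(rp − r̄p)(rm − r̄m) / 7 = 49.9267
Var(rm) = Σ(rm − r̄m)² / 7 = 34.9927
β = Cov / Var = 49.9267 / 34.9927 = 1.4268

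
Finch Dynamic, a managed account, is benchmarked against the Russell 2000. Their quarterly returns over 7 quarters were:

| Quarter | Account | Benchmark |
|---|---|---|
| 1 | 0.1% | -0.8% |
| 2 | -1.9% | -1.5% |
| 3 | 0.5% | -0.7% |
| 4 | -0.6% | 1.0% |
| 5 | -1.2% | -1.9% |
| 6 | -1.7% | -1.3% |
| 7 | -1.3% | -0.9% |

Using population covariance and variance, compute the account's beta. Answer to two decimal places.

0.42

r̄p = -0.8714%,  r̄m = -0.8714%
Cov = Σ(rp − r̄p)(rm − r̄m) / 7 = 0.3092
Var(rm) = Σ(rm − r̄m)² / 7 = 0.7392
β = Cov / Var = 0.3092 / 0.7392 = 0.4183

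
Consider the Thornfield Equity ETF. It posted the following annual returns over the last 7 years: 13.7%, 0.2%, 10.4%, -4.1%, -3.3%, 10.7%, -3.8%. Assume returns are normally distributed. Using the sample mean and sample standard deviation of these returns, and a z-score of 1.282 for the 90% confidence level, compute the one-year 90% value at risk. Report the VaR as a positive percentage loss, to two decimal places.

μ = (13.7 + 0.2 + 10.4 − 4.1 − 3.3 + 10.7 − 3.8) / 7 = 23.80 / 7 = 3.4000%
Σ(r − μ)² = (13.7 − 3.4000)² + (0.2 − 3.4000)² + … = 371.6000
σ = √[371.6000 / 6] = 7.8698%
VaR = −(μ − z·σ) = −(3.4000 − 1.282 × 7.8698) = −(-6.6891) = 6.6891%

6.69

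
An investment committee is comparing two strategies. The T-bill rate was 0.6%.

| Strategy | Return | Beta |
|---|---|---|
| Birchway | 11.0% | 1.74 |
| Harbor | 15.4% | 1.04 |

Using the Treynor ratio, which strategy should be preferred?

Harbor

Birchway: Treynor = (11.0% − 0.6%) / 1.74 = 5.977
Harbor: Treynor = (15.4% − 0.6%) / 1.04 = 14.231
Highest: Harbor (14.231).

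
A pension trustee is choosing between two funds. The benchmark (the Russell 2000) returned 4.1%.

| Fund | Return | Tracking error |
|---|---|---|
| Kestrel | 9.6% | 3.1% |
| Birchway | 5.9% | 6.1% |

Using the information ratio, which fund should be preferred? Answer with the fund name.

Kestrel: IR = (9.6% − 4.1%) / 3.1% = 1.774
Birchway: IR = (5.9% − 4.1%) / 6.1% = 0.295
Highest: Kestrel (1.774).

Kestrel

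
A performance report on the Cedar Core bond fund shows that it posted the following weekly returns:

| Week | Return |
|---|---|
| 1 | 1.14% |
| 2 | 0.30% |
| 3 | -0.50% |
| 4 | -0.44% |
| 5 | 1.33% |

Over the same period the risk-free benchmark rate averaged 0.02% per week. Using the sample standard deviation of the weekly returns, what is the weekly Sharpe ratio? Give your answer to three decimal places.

Mean return r̄ = 1.830 / 5 = 0.3660%
Sample σ = √[Σ(r − r̄)² / 4] = √[2.9323 / 4] = √0.7331 = 0.8562%
Sharpe = (r̄ − rf) / σ = (0.3660 − 0.02) / 0.8562 = 0.3460 / 0.8562 = 0.4041

0.404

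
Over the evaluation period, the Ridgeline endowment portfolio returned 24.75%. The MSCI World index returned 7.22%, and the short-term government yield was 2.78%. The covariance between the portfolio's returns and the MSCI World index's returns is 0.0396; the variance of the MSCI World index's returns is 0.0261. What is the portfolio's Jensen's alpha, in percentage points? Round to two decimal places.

β = Cov / Var = 0.0396 / 0.0261 = 1.5172
E[R] = Rf + β(Rm − Rf) = 2.78% + 1.5172 × (7.22% − 2.78%) = 9.5164%
α = Rp − E[R] = 24.75% − 9.5164% = 15.2336

15.23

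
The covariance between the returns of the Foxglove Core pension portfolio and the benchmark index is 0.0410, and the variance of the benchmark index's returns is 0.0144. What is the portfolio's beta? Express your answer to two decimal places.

2.85

β = Cov(Rp, Rm) / Var(Rm) = 0.0410 / 0.0144 = 2.8472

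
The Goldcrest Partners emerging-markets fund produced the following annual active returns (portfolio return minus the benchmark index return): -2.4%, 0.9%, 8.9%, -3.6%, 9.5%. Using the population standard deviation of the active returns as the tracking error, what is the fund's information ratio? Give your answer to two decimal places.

0.48

Mean return r̄ = 13.30 / 5 = 2.6600%
Population σ = √[Σ(r − r̄)² / 5] = √[153.6120 / 5] = √30.7224 = 5.5428%
IR = r̄ / tracking error = 2.6600 / 5.5428 = 0.4799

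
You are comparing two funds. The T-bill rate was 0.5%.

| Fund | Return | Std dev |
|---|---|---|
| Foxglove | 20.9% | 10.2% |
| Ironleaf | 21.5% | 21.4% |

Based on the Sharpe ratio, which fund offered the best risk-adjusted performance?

Foxglove

Foxglove: Sharpe ratio = (20.9% − 0.5%) / 10.2% = 2.000
Ironleaf: Sharpe ratio = (21.5% − 0.5%) / 21.4% = 0.981
Highest: Foxglove (2.000).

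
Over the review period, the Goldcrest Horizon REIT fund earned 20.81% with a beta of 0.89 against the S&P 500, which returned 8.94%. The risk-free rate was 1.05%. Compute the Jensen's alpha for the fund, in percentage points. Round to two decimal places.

12.74

CAPM expected return = Rf + β(Rm − Rf) = 1.05% + 0.89 × (8.94% − 1.05%) = 1.05 + 0.89 × 7.89 = 8.0721%
Jensen's α = Rp − E[R] = 20.81% − 8.0721% = 12.7379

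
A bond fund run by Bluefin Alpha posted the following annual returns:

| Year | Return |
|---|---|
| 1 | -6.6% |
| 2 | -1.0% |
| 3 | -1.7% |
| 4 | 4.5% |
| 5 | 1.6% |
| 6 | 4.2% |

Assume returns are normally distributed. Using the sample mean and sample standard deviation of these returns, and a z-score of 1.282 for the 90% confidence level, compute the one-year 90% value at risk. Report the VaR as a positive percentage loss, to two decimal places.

Mean return r̄ = 1.00 / 6 = 0.1667%
Σ(r − r̄)² = (-6.6 − 0.1667)² + (-1 − 0.1667)² + (-1.7 − 0.1667)² + … = 87.7333
σ = √[87.7333 / 5] = 4.1889%
VaR = −(r̄ − z·σ) = −(0.1667 − 1.282 × 4.1889) = −(-5.2035) = 5.2035%

5.20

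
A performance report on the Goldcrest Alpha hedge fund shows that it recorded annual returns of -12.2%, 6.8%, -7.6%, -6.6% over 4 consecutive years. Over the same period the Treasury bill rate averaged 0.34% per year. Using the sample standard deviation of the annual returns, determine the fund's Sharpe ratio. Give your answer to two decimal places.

Mean return r̄ = -19.60 / 4 = -4.9000%
Σ(r − r̄)² = 200.3600; sample σ = √(200.3600/3) = 8.1723%
Sharpe = (r̄ − rf) / σ = (-4.9000 − 0.34) / 8.1723 = -5.2400 / 8.1723 = -0.6412

-0.64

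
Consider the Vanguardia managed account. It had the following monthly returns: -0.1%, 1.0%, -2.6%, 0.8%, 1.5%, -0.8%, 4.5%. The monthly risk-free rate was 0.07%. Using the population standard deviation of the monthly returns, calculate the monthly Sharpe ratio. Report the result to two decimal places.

0.27

r̄ = (-0.1 + 1 − 2.6 + 0.8 + 1.5 − 0.8 + 4.5) / 7 = 4.30 / 7 = 0.6143%
Σ(r − r̄)² = 28.9086; population σ = √(28.9086/7) = 2.0322%
Sharpe = (r̄ − rf) / σ = (0.6143 − 0.07) / 2.0322 = 0.5443 / 2.0322 = 0.2678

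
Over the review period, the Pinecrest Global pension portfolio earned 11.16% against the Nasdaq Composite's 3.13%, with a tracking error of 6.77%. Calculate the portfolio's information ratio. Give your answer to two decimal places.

1.19

IR = (Rp − Rb) / TE = (11.16% − 3.13%) / 6.77% = 8.03% / 6.77% = 1.1861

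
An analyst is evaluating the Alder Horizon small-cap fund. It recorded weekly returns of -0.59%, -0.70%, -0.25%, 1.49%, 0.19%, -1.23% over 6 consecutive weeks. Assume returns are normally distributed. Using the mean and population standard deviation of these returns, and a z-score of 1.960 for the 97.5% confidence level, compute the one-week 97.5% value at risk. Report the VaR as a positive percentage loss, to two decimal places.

μ = (-0.59 − 0.7 − 0.25 + 1.49 + 0.19 − 1.23) / 6 = -1.090 / 6 = -0.1817%
Σ(r − μ)² = 4.4717; population σ = √(4.4717/6) = 0.8633%
VaR = −(μ − z·σ) = −(-0.1817 − 1.960 × 0.8633) = −(-1.8738) = 1.8738%

1.87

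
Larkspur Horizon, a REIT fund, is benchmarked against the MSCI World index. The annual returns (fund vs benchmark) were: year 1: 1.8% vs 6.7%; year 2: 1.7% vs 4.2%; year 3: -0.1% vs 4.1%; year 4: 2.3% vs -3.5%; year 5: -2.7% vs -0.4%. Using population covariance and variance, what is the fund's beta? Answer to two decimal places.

0.08

r̄p = 0.6000%,  r̄m = 2.2200%
Cov = Σ(rp − r̄p)(rm − r̄m) / 5 = 1.0320
Var(rm) = Σ(rm − r̄m)² / 5 = 13.4216
β = Cov / Var = 1.0320 / 13.4216 = 0.0769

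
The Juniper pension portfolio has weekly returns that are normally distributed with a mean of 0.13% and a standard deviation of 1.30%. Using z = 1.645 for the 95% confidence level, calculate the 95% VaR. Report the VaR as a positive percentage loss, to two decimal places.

VaR (as % loss) = −(μ − z·σ) = −(0.13% − 1.645 × 1.30%) = −(-2.0085%) = 2.0085%

2.01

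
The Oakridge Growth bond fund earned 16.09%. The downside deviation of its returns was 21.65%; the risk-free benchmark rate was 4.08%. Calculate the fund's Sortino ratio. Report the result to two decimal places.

Sortino = (Rp − Rf) / σd = (16.09% − 4.08%) / 21.65% = 12.01% / 21.65% = 0.5547

0.55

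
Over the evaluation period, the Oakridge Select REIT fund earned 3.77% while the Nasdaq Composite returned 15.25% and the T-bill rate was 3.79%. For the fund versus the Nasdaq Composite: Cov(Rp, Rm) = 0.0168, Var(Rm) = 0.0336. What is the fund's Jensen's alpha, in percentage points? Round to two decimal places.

-5.75

β = Cov / Var = 0.0168 / 0.0336 = 0.5000
E[R] = Rf + β(Rm − Rf) = 3.79% + 0.5000 × (15.25% − 3.79%) = 9.5200%
α = Rp − E[R] = 3.77% − 9.5200% = -5.7500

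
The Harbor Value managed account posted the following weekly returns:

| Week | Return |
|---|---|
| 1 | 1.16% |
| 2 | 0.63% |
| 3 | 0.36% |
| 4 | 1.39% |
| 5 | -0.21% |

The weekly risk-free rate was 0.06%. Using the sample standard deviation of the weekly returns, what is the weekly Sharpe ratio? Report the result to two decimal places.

μ = (1.16 + 0.63 + 0.36 + 1.39 − 0.21) / 5 = 0.6660%
Σ(r − μ)² = (1.16 − 0.6660)² + (0.63 − 0.6660)² + (0.36 − 0.6660)² + … = 1.6305
sample σ = √(1.6305 / 4) = √0.4076 = 0.6384%
Sharpe = (μ − rf) / σ = (0.6660 − 0.06) / 0.6384 = 0.6060 / 0.6384 = 0.9492

0.95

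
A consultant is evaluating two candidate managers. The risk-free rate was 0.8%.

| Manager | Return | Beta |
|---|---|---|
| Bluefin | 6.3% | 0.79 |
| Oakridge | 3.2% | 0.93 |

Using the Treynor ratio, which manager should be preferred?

Bluefin

Bluefin: Treynor = (6.3% − 0.8%) / 0.79 = 6.962
Oakridge: Treynor = (3.2% − 0.8%) / 0.93 = 2.581
Highest: Bluefin (6.962).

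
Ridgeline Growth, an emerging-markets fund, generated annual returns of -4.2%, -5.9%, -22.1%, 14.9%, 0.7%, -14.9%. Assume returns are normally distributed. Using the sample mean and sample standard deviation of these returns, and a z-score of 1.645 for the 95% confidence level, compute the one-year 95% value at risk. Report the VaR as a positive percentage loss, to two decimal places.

r̄ = (-4.2 − 5.9 − 22.1 + 14.9 + 0.7 − 14.9) / 6 = -31.50 / 6 = -5.2500%
Σ(r − r̄)² = (-4.2 − (-5.2500))² + (-5.9 − (-5.2500))² + … = 819.9950
sample σ = √(819.9950 / 5) = √163.9990 = 12.8062%
VaR = −(r̄ − z·σ) = −(-5.2500 − 1.645 × 12.8062) = −(-26.3162) = 26.3162%

26.32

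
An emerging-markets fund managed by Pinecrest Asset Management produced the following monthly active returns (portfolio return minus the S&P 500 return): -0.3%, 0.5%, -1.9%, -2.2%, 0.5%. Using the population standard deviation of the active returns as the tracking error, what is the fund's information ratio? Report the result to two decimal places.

-0.59

Mean return μ = -3.40 / 5 = -0.6800%
Population σ = √[Σ(r − μ)² / 5] = √[6.7280 / 5] = √1.3456 = 1.1600%
IR = μ / tracking error = -0.6800 / 1.1600 = -0.5862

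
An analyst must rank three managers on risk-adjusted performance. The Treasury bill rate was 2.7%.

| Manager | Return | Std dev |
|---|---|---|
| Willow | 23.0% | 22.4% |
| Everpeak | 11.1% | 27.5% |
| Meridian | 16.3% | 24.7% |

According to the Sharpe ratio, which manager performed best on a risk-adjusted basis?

Willow: Sharpe ratio = (23.0% − 2.7%) / 22.4% = 0.906
Everpeak: Sharpe ratio = (11.1% − 2.7%) / 27.5% = 0.305
Meridian: Sharpe ratio = (16.3% − 2.7%) / 24.7% = 0.551
Highest: Willow (0.906).

Willow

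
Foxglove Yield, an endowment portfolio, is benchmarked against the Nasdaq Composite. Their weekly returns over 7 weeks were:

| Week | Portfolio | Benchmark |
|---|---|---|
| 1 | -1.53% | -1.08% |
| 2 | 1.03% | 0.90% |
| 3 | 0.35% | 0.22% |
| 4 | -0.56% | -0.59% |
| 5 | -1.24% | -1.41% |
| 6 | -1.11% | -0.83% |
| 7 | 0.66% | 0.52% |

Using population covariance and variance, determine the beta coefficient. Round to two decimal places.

r̄p = -0.3429%,  r̄m = -0.3243%
Cov = Σ(rp − r̄p)(rm − r̄m) / 7 = 0.7459
Var(rm) = Σ(rm − r̄m)² / 7 = 0.6549
β = Cov / Var = 0.7459 / 0.6549 = 1.1390

1.14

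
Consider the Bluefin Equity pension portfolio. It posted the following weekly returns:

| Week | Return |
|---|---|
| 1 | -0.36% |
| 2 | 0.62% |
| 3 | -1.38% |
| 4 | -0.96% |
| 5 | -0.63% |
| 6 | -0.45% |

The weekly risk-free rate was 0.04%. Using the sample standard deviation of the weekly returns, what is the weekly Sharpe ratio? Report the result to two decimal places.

μ = (-0.36 + 0.62 − 1.38 − 0.96 − 0.63 − 0.45) / 6 = -0.5267%
Σ(r − μ)² = (-0.36 − (-0.5267))² + (0.62 − (-0.5267))² + (-1.38 − (-0.5267))² + … = 2.2751
σ = √[2.2751 / 5] = 0.6746%
Sharpe = (μ − rf) / σ = (-0.5267 − 0.04) / 0.6746 = -0.5667 / 0.6746 = -0.8401

-0.84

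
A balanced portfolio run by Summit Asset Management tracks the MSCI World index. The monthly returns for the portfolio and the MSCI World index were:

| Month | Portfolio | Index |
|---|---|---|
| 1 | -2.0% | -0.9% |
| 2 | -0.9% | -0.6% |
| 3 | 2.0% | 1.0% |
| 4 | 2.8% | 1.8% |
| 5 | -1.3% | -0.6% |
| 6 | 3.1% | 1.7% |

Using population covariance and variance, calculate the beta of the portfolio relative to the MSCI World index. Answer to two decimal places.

1.81

r̄p = 0.6167%,  r̄m = 0.4000%
Cov = Σ(rp − r̄p)(rm − r̄m) / 6 = 2.3250
Var(rm) = Σ(rm − r̄m)² / 6 = 1.2833
β = Cov / Var = 2.3250 / 1.2833 = 1.8117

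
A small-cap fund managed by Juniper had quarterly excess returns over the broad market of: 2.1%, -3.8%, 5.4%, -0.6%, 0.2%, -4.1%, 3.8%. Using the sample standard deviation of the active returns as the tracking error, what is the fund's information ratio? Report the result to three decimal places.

r̄ = (2.1 − 3.8 + 5.4 − 0.6 + 0.2 − 4.1 + 3.8) / 7 = 3.00 / 7 = 0.4286%
Sample std dev = √[78.3743 / 6] = 3.6142%
IR = r̄ / tracking error = 0.4286 / 3.6142 = 0.1186

0.119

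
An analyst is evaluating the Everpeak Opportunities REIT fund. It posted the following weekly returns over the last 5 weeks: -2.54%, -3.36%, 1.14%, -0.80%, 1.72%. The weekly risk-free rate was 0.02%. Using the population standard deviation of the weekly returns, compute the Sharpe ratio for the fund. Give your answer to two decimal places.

-0.40

r̄ = (-2.54 − 3.36 + 1.14 − 0.8 + 1.72) / 5 = -0.7680%
Σ(r − r̄)² = (-2.54 − (-0.7680))² + (-3.36 − (-0.7680))² + (1.14 − (-0.7680))² + … = 19.6901
σ = √[19.6901 / 5] = 1.9844%
Sharpe = (r̄ − rf) / σ = (-0.7680 − 0.02) / 1.9844 = -0.7880 / 1.9844 = -0.3971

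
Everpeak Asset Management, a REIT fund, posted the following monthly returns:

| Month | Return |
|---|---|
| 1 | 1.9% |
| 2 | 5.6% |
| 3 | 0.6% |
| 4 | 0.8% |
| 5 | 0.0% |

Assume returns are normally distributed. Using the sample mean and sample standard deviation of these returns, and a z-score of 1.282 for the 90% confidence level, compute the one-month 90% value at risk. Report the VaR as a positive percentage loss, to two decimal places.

r̄ = (1.9 + 5.6 + 0.6 + 0.8 + 0) / 5 = 1.7800%
Sample σ = √[Σ(r − r̄)² / 4] = √[20.1280 / 4] = √5.0320 = 2.2432%
VaR = −(r̄ − z·σ) = −(1.7800 − 1.282 × 2.2432) = −(-1.0958) = 1.0958%

1.10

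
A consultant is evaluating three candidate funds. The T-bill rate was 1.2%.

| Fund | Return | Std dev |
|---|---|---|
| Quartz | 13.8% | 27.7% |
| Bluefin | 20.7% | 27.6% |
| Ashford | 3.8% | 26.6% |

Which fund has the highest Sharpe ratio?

Bluefin

Quartz: Sharpe ratio = (13.8% − 1.2%) / 27.7% = 0.455
Bluefin: Sharpe ratio = (20.7% − 1.2%) / 27.6% = 0.707
Ashford: Sharpe ratio = (3.8% − 1.2%) / 26.6% = 0.098
Highest: Bluefin (0.707).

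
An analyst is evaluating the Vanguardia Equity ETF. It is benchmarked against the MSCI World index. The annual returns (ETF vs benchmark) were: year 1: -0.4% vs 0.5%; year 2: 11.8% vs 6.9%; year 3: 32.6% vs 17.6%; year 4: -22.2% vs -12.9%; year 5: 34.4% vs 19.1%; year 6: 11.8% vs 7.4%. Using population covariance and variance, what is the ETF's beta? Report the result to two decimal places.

r̄p = 11.3333%,  r̄m = 6.4333%
Cov = Σ(rp − r̄p)(rm − r̄m) / 6 = 208.0422
Var(rm) = Σ(rm − r̄m)² / 6 = 115.8789
β = Cov / Var = 208.0422 / 115.8789 = 1.7953

1.80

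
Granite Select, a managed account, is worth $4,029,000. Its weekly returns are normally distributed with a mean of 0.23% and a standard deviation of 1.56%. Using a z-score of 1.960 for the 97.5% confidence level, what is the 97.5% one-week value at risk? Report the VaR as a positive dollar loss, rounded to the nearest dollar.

$113,924

Return at the 97.5% tail: μ − z·σ = 0.23% − 1.960 × 1.56% = 0.23 − 3.0576 = -2.8276%
VaR = −(-2.8276%) × $4,029,000 = 2.8276% × $4,029,000 = $113,924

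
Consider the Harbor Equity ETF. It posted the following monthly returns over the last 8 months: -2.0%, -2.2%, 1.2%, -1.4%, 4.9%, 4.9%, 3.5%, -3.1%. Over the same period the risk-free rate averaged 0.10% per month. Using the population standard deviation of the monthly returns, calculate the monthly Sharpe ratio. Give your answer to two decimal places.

r̄ = (-2 − 2.2 + 1.2 − 1.4 + 4.9 + 4.9 + 3.5 − 3.1) / 8 = 0.7250%
Σ(r − r̄)² = 77.9150; population σ = √(77.9150/8) = 3.1208%
Sharpe = (r̄ − rf) / σ = (0.7250 − 0.1) / 3.1208 = 0.6250 / 3.1208 = 0.2003

0.20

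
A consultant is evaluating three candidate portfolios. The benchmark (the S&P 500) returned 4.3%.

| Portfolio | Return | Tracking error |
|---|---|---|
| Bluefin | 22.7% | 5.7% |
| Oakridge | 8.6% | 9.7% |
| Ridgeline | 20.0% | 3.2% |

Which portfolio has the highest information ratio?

Ridgeline

Bluefin: IR = (22.7% − 4.3%) / 5.7% = 3.228
Oakridge: IR = (8.6% − 4.3%) / 9.7% = 0.443
Ridgeline: IR = (20.0% − 4.3%) / 3.2% = 4.906
Highest: Ridgeline (4.906).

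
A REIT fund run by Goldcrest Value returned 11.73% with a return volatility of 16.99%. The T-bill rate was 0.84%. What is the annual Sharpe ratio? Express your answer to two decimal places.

0.64

Sharpe = (Rp − Rf) / σp = (11.73% − 0.84%) / 16.99% = 10.89% / 16.99% = 0.6410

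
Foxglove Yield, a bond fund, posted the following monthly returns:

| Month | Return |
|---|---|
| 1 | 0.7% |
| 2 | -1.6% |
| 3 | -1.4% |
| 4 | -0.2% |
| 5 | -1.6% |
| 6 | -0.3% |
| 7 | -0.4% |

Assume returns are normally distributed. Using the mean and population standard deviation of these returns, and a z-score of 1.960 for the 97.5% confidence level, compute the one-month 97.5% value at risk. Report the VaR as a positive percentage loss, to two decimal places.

2.27

r̄ = (0.7 − 1.6 − 1.4 − 0.2 − 1.6 − 0.3 − 0.4) / 7 = -4.80 / 7 = -0.6857%
Population std dev = √[4.5686 / 7] = 0.8079%
VaR = −(r̄ − z·σ) = −(-0.6857 − 1.960 × 0.8079) = −(-2.2692) = 2.2692%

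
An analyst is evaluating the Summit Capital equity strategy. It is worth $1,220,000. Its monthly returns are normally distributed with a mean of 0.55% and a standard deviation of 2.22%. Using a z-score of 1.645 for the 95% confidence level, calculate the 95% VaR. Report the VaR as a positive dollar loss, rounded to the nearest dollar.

$37,843

Return at the 95% tail: μ − z·σ = 0.55% − 1.645 × 2.22% = 0.55 − 3.6519 = -3.1019%
VaR = −(-3.1019%) × $1,220,000 = 3.1019% × $1,220,000 = $37,843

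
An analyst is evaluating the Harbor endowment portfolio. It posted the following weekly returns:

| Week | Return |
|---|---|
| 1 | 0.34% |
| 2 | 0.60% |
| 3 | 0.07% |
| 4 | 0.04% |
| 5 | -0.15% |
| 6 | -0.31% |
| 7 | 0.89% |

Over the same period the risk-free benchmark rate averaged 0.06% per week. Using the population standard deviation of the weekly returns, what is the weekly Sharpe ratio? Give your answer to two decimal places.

Mean return r̄ = 1.480 / 7 = 0.2114%
Σ(r − r̄)² = 1.0799; population σ = √(1.0799/7) = 0.3928%
Sharpe = (r̄ − rf) / σ = (0.2114 − 0.06) / 0.3928 = 0.1514 / 0.3928 = 0.3854

0.39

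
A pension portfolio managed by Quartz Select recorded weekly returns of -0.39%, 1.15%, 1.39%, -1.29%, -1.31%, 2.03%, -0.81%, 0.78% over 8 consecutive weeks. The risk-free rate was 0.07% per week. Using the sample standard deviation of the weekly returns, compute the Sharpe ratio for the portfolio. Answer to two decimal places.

r̄ = (-0.39 + 1.15 + 1.39 − 1.29 − 1.31 + 2.03 − 0.81 + 0.78) / 8 = 0.1938%
Sample σ = √[Σ(r − r̄)² / 7] = √[11.8720 / 7] = √1.6960 = 1.3023%
Sharpe = (r̄ − rf) / σ = (0.1938 − 0.07) / 1.3023 = 0.1238 / 1.3023 = 0.0951

0.10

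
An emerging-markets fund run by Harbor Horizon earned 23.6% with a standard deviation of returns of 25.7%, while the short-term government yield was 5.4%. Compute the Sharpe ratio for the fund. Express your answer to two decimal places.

Sharpe = (Rp − Rf) / σp = (23.6% − 5.4%) / 25.7% = 18.20% / 25.7% = 0.7082

0.71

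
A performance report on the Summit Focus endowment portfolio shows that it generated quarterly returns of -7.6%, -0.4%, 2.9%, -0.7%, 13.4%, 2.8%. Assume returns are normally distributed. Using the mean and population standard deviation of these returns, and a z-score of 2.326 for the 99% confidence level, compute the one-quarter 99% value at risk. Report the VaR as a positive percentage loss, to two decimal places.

12.86

r̄ = (-7.6 − 0.4 + 2.9 − 0.7 + 13.4 + 2.8) / 6 = 1.7333%
Population std dev = √[236.1933 / 6] = 6.2742%
VaR = −(r̄ − z·σ) = −(1.7333 − 2.326 × 6.2742) = −(-12.8605) = 12.8605%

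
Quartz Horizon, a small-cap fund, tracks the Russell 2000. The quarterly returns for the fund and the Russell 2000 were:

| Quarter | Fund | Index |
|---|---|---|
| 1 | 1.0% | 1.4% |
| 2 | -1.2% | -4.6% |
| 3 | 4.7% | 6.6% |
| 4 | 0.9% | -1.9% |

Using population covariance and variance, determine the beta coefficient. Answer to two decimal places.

0.49

r̄p = 1.3500%,  r̄m = 0.3750%
Cov = Σ(rp − r̄p)(rm − r̄m) / 4 = 8.5513
Var(rm) = Σ(rm − r̄m)² / 4 = 17.4319
β = Cov / Var = 8.5513 / 17.4319 = 0.4906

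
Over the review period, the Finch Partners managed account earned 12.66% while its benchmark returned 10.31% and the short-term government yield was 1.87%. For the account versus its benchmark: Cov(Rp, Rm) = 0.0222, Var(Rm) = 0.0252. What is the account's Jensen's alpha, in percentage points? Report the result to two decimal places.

β = Cov / Var = 0.0222 / 0.0252 = 0.8810
E[R] = Rf + β(Rm − Rf) = 1.87% + 0.8810 × (10.31% − 1.87%) = 9.3056%
α = Rp − E[R] = 12.66% − 9.3056% = 3.3544

3.35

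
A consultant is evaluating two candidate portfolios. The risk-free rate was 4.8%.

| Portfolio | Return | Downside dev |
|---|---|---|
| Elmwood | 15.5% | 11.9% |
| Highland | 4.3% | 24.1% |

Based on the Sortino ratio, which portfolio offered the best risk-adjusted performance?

Elmwood

Elmwood: Sortino ratio = (15.5% − 4.8%) / 11.9% = 0.899
Highland: Sortino ratio = (4.3% − 4.8%) / 24.1% = -0.021
Highest: Elmwood (0.899).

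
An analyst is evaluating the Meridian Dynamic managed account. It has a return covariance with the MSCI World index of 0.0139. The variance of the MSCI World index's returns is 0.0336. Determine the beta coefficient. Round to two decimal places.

β = Cov(Rp, Rm) / Var(Rm) = 0.0139 / 0.0336 = 0.4137

0.41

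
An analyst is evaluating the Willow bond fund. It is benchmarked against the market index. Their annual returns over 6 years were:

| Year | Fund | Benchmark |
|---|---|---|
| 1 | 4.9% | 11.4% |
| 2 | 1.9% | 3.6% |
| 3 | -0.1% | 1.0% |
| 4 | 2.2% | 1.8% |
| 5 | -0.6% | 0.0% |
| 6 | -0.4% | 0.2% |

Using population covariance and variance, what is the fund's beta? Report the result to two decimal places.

r̄p = 1.3167%,  r̄m = 3.0000%
Cov = Σ(rp − r̄p)(rm − r̄m) / 6 = 7.1300
Var(rm) = Σ(rm − r̄m)² / 6 = 15.5333
β = Cov / Var = 7.1300 / 15.5333 = 0.4590

0.46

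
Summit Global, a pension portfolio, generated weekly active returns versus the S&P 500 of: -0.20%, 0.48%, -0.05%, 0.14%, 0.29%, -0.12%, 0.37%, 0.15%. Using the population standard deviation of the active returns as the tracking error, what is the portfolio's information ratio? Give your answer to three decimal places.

μ = (-0.2 + 0.48 − 0.05 + 0.14 + 0.29 − 0.12 + 0.37 + 0.15) / 8 = 1.060 / 8 = 0.1325%
Population σ = √[Σ(r − μ)² / 8] = √[0.4100 / 8] = √0.0513 = 0.2265%
IR = μ / tracking error = 0.1325 / 0.2265 = 0.5850

0.585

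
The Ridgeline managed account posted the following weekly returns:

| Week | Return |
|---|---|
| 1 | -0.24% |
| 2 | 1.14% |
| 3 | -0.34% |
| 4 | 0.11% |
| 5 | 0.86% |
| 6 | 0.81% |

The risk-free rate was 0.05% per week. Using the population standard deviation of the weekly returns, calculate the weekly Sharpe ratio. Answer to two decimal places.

0.59

Mean return r̄ = 2.340 / 6 = 0.3900%
Population σ = √[Σ(r − r̄)² / 6] = √[1.9680 / 6] = √0.3280 = 0.5727%
Sharpe = (r̄ − rf) / σ = (0.3900 − 0.05) / 0.5727 = 0.3400 / 0.5727 = 0.5937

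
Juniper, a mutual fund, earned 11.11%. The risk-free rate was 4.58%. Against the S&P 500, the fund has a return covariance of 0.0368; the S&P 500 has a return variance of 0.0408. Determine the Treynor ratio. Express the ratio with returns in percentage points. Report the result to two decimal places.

β = Cov / Var = 0.0368 / 0.0408 = 0.9020
Treynor = (Rp − Rf) / β = (11.11% − 4.58%) / 0.9020 = 6.53 / 0.9020 = 7.2395

7.24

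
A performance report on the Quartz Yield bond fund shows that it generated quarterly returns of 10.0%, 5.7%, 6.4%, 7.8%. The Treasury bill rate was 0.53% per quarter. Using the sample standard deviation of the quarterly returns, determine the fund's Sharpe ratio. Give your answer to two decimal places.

3.66

r̄ = (10 + 5.7 + 6.4 + 7.8) / 4 = 7.4750%
Sample σ = √[Σ(r − r̄)² / 3] = √[10.7875 / 3] = √3.5958 = 1.8963%
Sharpe = (r̄ − rf) / σ = (7.4750 − 0.53) / 1.8963 = 6.9450 / 1.8963 = 3.6624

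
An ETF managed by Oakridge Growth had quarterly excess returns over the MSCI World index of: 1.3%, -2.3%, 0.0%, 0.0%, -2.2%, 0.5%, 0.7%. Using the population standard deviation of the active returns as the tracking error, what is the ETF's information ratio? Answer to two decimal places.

-0.22

μ = (1.3 − 2.3 + 0 + 0 − 2.2 + 0.5 + 0.7) / 7 = -2.00 / 7 = -0.2857%
Population std dev = √[11.9886 / 7] = 1.3087%
IR = μ / tracking error = -0.2857 / 1.3087 = -0.2183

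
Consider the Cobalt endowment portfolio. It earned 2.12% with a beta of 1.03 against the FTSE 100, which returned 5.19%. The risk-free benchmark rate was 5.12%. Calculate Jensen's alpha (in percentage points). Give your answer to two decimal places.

-3.07

CAPM expected return = Rf + β(Rm − Rf) = 5.12% + 1.03 × (5.19% − 5.12%) = 5.12 + 1.03 × 0.07 = 5.1921%
Jensen's α = Rp − E[R] = 2.12% − 5.1921% = -3.0721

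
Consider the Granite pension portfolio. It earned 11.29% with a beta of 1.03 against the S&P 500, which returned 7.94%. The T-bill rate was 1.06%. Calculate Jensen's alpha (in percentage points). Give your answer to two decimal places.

CAPM expected return = Rf + β(Rm − Rf) = 1.06% + 1.03 × (7.94% − 1.06%) = 1.06 + 1.03 × 6.88 = 8.1464%
Jensen's α = Rp − E[R] = 11.29% − 8.1464% = 3.1436

3.14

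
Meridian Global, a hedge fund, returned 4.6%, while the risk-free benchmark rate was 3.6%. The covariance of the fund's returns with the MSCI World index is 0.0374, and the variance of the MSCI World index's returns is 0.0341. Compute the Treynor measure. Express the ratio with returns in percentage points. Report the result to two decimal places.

0.91

β = Cov / Var = 0.0374 / 0.0341 = 1.0968
Treynor = (Rp − Rf) / β = (4.6% − 3.6%) / 1.0968 = 1.00 / 1.0968 = 0.9117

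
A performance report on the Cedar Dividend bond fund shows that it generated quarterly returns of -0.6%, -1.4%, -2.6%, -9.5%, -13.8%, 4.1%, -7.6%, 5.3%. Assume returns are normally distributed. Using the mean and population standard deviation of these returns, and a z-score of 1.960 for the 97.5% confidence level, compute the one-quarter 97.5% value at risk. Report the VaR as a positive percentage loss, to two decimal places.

r̄ = (-0.6 − 1.4 − 2.6 − 9.5 − 13.8 + 4.1 − 7.6 + 5.3) / 8 = -3.2625%
Σ(r − r̄)² = 307.2788; population σ = √(307.2788/8) = 6.1976%
VaR = −(r̄ − z·σ) = −(-3.2625 − 1.960 × 6.1976) = −(-15.4098) = 15.4098%

15.41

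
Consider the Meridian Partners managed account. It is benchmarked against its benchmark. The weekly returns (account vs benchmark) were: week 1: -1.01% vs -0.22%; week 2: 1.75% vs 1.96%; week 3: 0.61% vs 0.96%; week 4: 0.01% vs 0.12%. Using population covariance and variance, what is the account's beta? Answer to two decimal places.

r̄p = 0.3400%,  r̄m = 0.7050%
Cov = Σ(rp − r̄p)(rm − r̄m) / 4 = 0.8201
Var(rm) = Σ(rm − r̄m)² / 4 = 0.7095
β = Cov / Var = 0.8201 / 0.7095 = 1.1559

1.16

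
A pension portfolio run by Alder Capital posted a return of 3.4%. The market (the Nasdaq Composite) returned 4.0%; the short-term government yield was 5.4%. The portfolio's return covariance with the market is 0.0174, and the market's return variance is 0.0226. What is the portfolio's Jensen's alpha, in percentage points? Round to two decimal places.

β = Cov / Var = 0.0174 / 0.0226 = 0.7699
E[R] = Rf + β(Rm − Rf) = 5.4% + 0.7699 × (4.0% − 5.4%) = 4.3221%
α = Rp − E[R] = 3.4% − 4.3221% = -0.9221

-0.92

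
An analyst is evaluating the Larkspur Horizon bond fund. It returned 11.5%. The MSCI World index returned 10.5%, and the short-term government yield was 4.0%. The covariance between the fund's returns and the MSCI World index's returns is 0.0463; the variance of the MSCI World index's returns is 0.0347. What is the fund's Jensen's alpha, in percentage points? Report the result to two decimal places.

-1.17

β = Cov / Var = 0.0463 / 0.0347 = 1.3343
E[R] = Rf + β(Rm − Rf) = 4.0% + 1.3343 × (10.5% − 4.0%) = 12.6730%
α = Rp − E[R] = 11.5% − 12.6730% = -1.1730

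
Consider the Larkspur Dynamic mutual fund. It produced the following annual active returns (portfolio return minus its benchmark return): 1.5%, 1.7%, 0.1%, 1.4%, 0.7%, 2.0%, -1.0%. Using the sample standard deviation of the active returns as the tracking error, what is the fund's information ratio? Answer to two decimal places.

μ = (1.5 + 1.7 + 0.1 + 1.4 + 0.7 + 2 − 1) / 7 = 6.40 / 7 = 0.9143%
Σ(r − μ)² = (1.5 − 0.9143)² + (1.7 − 0.9143)² + (0.1 − 0.9143)² + … = 6.7486
sample σ = √(6.7486 / 6) = √1.1248 = 1.0606%
IR = μ / tracking error = 0.9143 / 1.0606 = 0.8621

0.86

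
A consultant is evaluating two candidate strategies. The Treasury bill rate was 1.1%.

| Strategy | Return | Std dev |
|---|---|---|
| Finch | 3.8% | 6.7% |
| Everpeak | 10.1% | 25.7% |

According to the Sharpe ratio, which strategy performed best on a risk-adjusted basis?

Finch

Finch: Sharpe ratio = (3.8% − 1.1%) / 6.7% = 0.403
Everpeak: Sharpe ratio = (10.1% − 1.1%) / 25.7% = 0.350
Highest: Finch (0.403).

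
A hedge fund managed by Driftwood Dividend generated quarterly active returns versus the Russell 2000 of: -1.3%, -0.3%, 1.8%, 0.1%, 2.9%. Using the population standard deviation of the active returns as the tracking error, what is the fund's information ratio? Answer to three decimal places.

0.424

r̄ = (-1.3 − 0.3 + 1.8 + 0.1 + 2.9) / 5 = 3.20 / 5 = 0.6400%
Population σ = √[Σ(r − r̄)² / 5] = √[11.3920 / 5] = √2.2784 = 1.5094%
IR = r̄ / tracking error = 0.6400 / 1.5094 = 0.4240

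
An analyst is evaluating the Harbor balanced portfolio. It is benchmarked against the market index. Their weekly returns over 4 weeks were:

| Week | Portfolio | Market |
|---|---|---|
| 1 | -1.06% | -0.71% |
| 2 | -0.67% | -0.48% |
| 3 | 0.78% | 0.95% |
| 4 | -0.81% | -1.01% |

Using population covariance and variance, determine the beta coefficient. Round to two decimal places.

0.92

r̄p = -0.4400%,  r̄m = -0.3125%
Cov = Σ(rp − r̄p)(rm − r̄m) / 4 = 0.5208
Var(rm) = Σ(rm − r̄m)² / 4 = 0.5666
β = Cov / Var = 0.5208 / 0.5666 = 0.9192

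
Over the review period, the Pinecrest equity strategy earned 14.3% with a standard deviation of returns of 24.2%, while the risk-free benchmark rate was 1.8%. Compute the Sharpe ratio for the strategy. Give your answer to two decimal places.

0.52

Sharpe = (Rp − Rf) / σp = (14.3% − 1.8%) / 24.2% = 12.50% / 24.2% = 0.5165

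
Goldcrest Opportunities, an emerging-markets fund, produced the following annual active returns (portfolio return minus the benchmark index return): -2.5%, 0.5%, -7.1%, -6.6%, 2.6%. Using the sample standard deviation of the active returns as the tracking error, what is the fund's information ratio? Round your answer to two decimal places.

r̄ = (-2.5 + 0.5 − 7.1 − 6.6 + 2.6) / 5 = -2.6200%
Sample std dev = √[72.9080 / 4] = 4.2693%
IR = r̄ / tracking error = -2.6200 / 4.2693 = -0.6137

-0.61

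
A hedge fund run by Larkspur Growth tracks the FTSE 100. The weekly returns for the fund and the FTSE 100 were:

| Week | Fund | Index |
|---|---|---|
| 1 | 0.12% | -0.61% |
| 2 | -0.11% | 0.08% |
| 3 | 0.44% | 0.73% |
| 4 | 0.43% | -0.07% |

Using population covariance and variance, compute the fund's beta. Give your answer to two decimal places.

r̄p = 0.2200%,  r̄m = 0.0325%
Cov = Σ(rp − r̄p)(rm − r̄m) / 4 = 0.0451
Var(rm) = Σ(rm − r̄m)² / 4 = 0.2280
β = Cov / Var = 0.0451 / 0.2280 = 0.1978

0.20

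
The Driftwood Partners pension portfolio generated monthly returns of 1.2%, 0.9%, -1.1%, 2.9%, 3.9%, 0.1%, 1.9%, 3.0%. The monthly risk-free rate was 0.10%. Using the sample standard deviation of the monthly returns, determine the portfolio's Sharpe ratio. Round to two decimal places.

0.91

Mean return r̄ = 12.80 / 8 = 1.6000%
Σ(r − r̄)² = 19.2200; sample σ = √(19.2200/7) = 1.6570%
Sharpe = (r̄ − rf) / σ = (1.6000 − 0.1) / 1.6570 = 1.5000 / 1.6570 = 0.9053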